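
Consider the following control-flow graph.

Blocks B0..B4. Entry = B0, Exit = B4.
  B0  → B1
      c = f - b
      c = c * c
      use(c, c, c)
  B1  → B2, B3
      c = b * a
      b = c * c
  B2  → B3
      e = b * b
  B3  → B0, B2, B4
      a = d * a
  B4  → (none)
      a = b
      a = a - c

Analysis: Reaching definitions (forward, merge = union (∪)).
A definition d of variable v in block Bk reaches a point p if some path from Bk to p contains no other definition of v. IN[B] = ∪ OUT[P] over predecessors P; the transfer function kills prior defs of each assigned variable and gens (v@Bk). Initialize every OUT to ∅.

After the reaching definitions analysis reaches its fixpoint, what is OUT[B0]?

Converged values:
  B0:   IN={a@B3, b@B1, c@B1, e@B2}   OUT={a@B3, b@B1, c@B0, e@B2}
  B1:   IN={a@B3, b@B1, c@B0, e@B2}   OUT={a@B3, b@B1, c@B1, e@B2}
  B2:   IN={a@B3, b@B1, c@B1, e@B2}   OUT={a@B3, b@B1, c@B1, e@B2}
  B3:   IN={a@B3, b@B1, c@B1, e@B2}   OUT={a@B3, b@B1, c@B1, e@B2}
  B4:   IN={a@B3, b@B1, c@B1, e@B2}   OUT={a@B4, b@B1, c@B1, e@B2}

Merge at B0 (entry node, so the boundary value {} is joined with the incoming edge(s)): IN[B0] = {} ⊔ OUT[B3] = {a@B3, b@B1, c@B1, e@B2}
Applying B0's transfer function to that IN value gives OUT[B0] (row B0 above).

Answer: {a@B3, b@B1, c@B0, e@B2}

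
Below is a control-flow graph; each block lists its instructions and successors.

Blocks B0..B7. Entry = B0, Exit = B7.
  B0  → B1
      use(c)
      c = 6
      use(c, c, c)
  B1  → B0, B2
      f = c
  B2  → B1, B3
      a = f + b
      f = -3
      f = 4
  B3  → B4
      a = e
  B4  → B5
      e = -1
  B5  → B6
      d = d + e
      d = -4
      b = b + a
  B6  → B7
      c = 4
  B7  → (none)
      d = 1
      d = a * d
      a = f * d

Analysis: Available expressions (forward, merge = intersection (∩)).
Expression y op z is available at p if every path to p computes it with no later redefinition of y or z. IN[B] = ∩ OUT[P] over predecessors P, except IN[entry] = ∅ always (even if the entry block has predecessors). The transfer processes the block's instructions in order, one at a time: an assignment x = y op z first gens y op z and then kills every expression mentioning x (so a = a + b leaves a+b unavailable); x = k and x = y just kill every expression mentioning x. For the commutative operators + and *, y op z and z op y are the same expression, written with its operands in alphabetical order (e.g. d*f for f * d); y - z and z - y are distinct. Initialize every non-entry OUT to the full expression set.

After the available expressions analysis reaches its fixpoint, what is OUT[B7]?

Fixpoint table:
  B0:   IN={}   OUT={}
  B1:   IN={}   OUT={}
  B2:   IN={}   OUT={}
  B3:   IN={}   OUT={}
  B4:   IN={}   OUT={}
  B5:   IN={}   OUT={}
  B6:   IN={}   OUT={}
  B7:   IN={}   OUT={d*f}

Merge at B7: IN[B7] = OUT[B6] = {}
Applying B7's transfer function to that IN value gives OUT[B7] (row B7 above).

Answer: {d*f}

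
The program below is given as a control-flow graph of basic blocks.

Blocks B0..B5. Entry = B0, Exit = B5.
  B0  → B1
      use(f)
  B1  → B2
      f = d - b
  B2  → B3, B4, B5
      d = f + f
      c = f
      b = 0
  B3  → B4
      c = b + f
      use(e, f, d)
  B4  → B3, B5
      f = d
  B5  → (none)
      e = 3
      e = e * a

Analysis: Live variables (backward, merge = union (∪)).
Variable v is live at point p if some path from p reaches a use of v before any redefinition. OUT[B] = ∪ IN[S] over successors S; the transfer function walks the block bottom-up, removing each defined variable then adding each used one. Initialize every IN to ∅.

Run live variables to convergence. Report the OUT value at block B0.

Converged values:
  B0: | IN={a, b, d, e, f} | OUT={a, b, d, e}
  B1: | IN={a, b, d, e} | OUT={a, e, f}
  B2: | IN={a, e, f} | OUT={a, b, d, e, f}
  B3: | IN={a, b, d, e, f} | OUT={a, b, d, e}
  B4: | IN={a, b, d, e} | OUT={a, b, d, e, f}
  B5: | IN={a} | OUT={}

Merge at B0: OUT[B0] = IN[B1] = {a, b, d, e}

Answer: {a, b, d, e}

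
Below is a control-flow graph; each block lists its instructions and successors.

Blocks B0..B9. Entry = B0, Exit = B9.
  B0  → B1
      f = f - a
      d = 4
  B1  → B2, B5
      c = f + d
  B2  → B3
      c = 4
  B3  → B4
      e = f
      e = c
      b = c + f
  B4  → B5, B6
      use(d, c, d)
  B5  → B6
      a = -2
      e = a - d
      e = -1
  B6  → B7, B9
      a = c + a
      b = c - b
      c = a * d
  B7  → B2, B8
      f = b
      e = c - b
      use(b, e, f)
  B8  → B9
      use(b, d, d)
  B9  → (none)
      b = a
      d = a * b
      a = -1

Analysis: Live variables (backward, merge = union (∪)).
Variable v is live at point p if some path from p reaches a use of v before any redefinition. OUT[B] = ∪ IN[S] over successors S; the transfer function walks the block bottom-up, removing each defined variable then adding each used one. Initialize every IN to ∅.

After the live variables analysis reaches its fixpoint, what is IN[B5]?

Answer: {b, c, d}

Derivation:
Fixpoint table:
  B0:   IN={a, b, f}   OUT={a, b, d, f}
  B1:   IN={a, b, d, f}   OUT={a, b, c, d, f}
  B2:   IN={a, d, f}   OUT={a, c, d, f}
  B3:   IN={a, c, d, f}   OUT={a, b, c, d}
  B4:   IN={a, b, c, d}   OUT={a, b, c, d}
  B5:   IN={b, c, d}   OUT={a, b, c, d}
  B6:   IN={a, b, c, d}   OUT={a, b, c, d}
  B7:   IN={a, b, c, d}   OUT={a, b, d, f}
  B8:   IN={a, b, d}   OUT={a}
  B9:   IN={a}   OUT={}

Merge at B5: OUT[B5] = IN[B6] = {a, b, c, d}
Applying B5's transfer function to that OUT value gives IN[B5] (row B5 above).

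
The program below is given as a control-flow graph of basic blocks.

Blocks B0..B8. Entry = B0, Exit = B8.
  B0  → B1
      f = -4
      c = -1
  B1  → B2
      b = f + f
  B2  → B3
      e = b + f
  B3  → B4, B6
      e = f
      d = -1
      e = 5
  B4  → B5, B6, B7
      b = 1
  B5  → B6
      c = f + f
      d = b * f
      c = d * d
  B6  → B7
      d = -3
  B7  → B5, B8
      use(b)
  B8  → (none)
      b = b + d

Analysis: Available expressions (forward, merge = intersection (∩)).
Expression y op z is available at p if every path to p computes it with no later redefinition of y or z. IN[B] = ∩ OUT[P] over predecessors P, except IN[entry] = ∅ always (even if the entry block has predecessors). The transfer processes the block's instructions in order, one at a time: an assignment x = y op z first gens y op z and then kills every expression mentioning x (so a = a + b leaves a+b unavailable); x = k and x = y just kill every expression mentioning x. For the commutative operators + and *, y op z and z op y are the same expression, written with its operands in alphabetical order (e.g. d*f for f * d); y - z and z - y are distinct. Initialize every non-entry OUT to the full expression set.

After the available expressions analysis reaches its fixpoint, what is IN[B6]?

Fixpoint table:
  B0:   IN={}   OUT={}
  B1:   IN={}   OUT={f+f}
  B2:   IN={f+f}   OUT={b+f, f+f}
  B3:   IN={b+f, f+f}   OUT={b+f, f+f}
  B4:   IN={b+f, f+f}   OUT={f+f}
  B5:   IN={f+f}   OUT={b*f, d*d, f+f}
  B6:   IN={f+f}   OUT={f+f}
  B7:   IN={f+f}   OUT={f+f}
  B8:   IN={f+f}   OUT={f+f}

Merge at B6: IN[B6] = OUT[B3] ∩ OUT[B4] ∩ OUT[B5] = {f+f}

Answer: {f+f}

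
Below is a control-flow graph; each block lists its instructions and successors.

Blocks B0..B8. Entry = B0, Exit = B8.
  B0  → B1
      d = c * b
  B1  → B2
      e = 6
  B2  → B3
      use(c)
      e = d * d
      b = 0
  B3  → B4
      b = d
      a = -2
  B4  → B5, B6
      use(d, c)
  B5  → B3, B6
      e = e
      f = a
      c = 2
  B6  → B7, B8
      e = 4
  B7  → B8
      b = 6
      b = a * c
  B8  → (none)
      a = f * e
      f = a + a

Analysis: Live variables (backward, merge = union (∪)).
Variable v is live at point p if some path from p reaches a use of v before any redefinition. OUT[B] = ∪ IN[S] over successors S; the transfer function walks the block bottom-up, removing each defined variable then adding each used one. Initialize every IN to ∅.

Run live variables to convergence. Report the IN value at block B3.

Fixpoint table:
  B0:   IN={b, c, f}   OUT={c, d, f}
  B1:   IN={c, d, f}   OUT={c, d, f}
  B2:   IN={c, d, f}   OUT={c, d, e, f}
  B3:   IN={c, d, e, f}   OUT={a, c, d, e, f}
  B4:   IN={a, c, d, e, f}   OUT={a, c, d, e, f}
  B5:   IN={a, d, e}   OUT={a, c, d, e, f}
  B6:   IN={a, c, f}   OUT={a, c, e, f}
  B7:   IN={a, c, e, f}   OUT={e, f}
  B8:   IN={e, f}   OUT={}

Merge at B3: OUT[B3] = IN[B4] = {a, c, d, e, f}
Applying B3's transfer function to that OUT value gives IN[B3] (row B3 above).

Answer: {c, d, e, f}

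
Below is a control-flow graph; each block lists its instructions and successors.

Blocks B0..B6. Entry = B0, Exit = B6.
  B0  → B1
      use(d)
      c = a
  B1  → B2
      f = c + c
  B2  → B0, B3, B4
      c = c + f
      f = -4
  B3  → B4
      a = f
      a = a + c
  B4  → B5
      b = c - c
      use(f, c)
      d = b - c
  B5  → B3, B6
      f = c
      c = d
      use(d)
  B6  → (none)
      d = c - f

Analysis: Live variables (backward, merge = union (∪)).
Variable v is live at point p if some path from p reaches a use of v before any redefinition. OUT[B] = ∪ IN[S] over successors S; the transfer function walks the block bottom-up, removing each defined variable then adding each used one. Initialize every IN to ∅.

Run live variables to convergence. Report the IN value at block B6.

Fixpoint table:
  B0: | IN={a, d} | OUT={a, c, d}
  B1: | IN={a, c, d} | OUT={a, c, d, f}
  B2: | IN={a, c, d, f} | OUT={a, c, d, f}
  B3: | IN={c, f} | OUT={c, f}
  B4: | IN={c, f} | OUT={c, d}
  B5: | IN={c, d} | OUT={c, f}
  B6: | IN={c, f} | OUT={}

B6 is the boundary node: OUT[B6] = {}
Applying B6's transfer function to that OUT value gives IN[B6] (row B6 above).

Answer: {c, f}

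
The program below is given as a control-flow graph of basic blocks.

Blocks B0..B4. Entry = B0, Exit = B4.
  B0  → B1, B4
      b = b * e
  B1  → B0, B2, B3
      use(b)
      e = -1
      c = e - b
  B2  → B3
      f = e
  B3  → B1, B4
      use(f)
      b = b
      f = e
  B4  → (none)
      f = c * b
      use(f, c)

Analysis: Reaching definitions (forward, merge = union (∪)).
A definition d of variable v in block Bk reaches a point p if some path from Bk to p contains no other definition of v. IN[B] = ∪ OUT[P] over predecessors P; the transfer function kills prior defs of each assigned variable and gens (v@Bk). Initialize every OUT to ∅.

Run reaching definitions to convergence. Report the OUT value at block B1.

Per-block solution:
  B0: | IN={b@B0, b@B3, c@B1, e@B1, f@B3} | OUT={b@B0, c@B1, e@B1, f@B3}
  B1: | IN={b@B0, b@B3, c@B1, e@B1, f@B3} | OUT={b@B0, b@B3, c@B1, e@B1, f@B3}
  B2: | IN={b@B0, b@B3, c@B1, e@B1, f@B3} | OUT={b@B0, b@B3, c@B1, e@B1, f@B2}
  B3: | IN={b@B0, b@B3, c@B1, e@B1, f@B2, f@B3} | OUT={b@B3, c@B1, e@B1, f@B3}
  B4: | IN={b@B0, b@B3, c@B1, e@B1, f@B3} | OUT={b@B0, b@B3, c@B1, e@B1, f@B4}

Merge at B1: IN[B1] = OUT[B0] ⊔ OUT[B3] = {b@B0, b@B3, c@B1, e@B1, f@B3}
Applying B1's transfer function to that IN value gives OUT[B1] (row B1 above).

Answer: {b@B0, b@B3, c@B1, e@B1, f@B3}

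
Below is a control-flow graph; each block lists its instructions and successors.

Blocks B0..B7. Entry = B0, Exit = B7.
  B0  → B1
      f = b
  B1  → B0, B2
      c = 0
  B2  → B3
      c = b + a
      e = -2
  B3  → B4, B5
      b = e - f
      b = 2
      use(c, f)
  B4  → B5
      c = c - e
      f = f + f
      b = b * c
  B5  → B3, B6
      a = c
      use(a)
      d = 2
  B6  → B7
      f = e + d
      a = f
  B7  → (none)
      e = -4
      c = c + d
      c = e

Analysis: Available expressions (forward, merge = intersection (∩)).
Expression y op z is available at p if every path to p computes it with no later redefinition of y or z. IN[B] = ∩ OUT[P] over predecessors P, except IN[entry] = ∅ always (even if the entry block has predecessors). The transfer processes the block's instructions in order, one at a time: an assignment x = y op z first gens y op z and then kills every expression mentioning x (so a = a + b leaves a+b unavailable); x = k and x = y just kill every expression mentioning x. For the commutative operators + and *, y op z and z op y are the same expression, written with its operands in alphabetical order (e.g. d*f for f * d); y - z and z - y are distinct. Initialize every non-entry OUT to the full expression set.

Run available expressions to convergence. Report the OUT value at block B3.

Answer: {e-f}

Trace:
Per-block solution:
  B0:  IN={}  OUT={}
  B1:  IN={}  OUT={}
  B2:  IN={}  OUT={a+b}
  B3:  IN={}  OUT={e-f}
  B4:  IN={e-f}  OUT={}
  B5:  IN={}  OUT={}
  B6:  IN={}  OUT={d+e}
  B7:  IN={d+e}  OUT={}

Merge at B3: IN[B3] = OUT[B2] ∩ OUT[B5] = {}
Applying B3's transfer function to that IN value gives OUT[B3] (row B3 above).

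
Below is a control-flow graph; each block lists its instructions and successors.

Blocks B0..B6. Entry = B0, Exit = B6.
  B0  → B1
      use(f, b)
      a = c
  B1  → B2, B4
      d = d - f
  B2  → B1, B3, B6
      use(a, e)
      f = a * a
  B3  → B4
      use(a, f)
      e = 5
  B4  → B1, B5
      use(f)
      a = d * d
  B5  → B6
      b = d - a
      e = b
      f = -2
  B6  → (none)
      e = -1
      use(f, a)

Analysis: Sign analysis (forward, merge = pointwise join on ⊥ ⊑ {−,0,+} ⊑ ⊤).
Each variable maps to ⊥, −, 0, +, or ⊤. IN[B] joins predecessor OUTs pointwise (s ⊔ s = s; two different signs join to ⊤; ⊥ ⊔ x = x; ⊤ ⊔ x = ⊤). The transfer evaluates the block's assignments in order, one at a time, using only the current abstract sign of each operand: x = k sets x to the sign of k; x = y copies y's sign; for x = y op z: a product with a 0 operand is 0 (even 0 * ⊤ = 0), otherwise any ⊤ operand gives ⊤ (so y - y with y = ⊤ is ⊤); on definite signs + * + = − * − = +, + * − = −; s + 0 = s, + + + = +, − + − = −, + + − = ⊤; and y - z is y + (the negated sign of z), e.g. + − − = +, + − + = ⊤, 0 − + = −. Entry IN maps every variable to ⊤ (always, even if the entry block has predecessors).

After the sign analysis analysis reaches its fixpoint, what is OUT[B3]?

Answer: {a: ⊤, b: ⊤, c: ⊤, d: ⊤, e: +, f: ⊤}

Trace:
Fixpoint table:
  B0: | IN=(all ⊤) | OUT=(all ⊤)
  B1: | IN=(all ⊤) | OUT=(all ⊤)
  B2: | IN=(all ⊤) | OUT=(all ⊤)
  B3: | IN=(all ⊤) | OUT={e:+; rest ⊤}
  B4: | IN=(all ⊤) | OUT=(all ⊤)
  B5: | IN=(all ⊤) | OUT={f:-; rest ⊤}
  B6: | IN=(all ⊤) | OUT={e:-; rest ⊤}

Merge at B3: IN[B3] = OUT[B2] = {a: ⊤, b: ⊤, c: ⊤, d: ⊤, e: ⊤, f: ⊤}
Applying B3's transfer function to that IN value gives OUT[B3] (row B3 above).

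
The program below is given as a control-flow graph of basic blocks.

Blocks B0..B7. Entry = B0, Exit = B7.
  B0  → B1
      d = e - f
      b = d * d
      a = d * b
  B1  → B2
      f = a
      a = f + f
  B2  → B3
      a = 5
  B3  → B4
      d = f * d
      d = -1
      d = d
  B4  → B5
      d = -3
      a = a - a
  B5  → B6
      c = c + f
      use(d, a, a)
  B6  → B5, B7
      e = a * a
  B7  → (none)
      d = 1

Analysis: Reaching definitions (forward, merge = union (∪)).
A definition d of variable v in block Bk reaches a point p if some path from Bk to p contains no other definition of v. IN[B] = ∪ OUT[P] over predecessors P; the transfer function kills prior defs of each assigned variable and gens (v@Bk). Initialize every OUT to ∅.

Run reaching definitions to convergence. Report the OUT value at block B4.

Answer: {a@B4, b@B0, d@B4, f@B1}

Trace:
Fixpoint table:
  B0:  IN={}  OUT={a@B0, b@B0, d@B0}
  B1:  IN={a@B0, b@B0, d@B0}  OUT={a@B1, b@B0, d@B0, f@B1}
  B2:  IN={a@B1, b@B0, d@B0, f@B1}  OUT={a@B2, b@B0, d@B0, f@B1}
  B3:  IN={a@B2, b@B0, d@B0, f@B1}  OUT={a@B2, b@B0, d@B3, f@B1}
  B4:  IN={a@B2, b@B0, d@B3, f@B1}  OUT={a@B4, b@B0, d@B4, f@B1}
  B5:  IN={a@B4, b@B0, c@B5, d@B4, e@B6, f@B1}  OUT={a@B4, b@B0, c@B5, d@B4, e@B6, f@B1}
  B6:  IN={a@B4, b@B0, c@B5, d@B4, e@B6, f@B1}  OUT={a@B4, b@B0, c@B5, d@B4, e@B6, f@B1}
  B7:  IN={a@B4, b@B0, c@B5, d@B4, e@B6, f@B1}  OUT={a@B4, b@B0, c@B5, d@B7, e@B6, f@B1}

Merge at B4: IN[B4] = OUT[B3] = {a@B2, b@B0, d@B3, f@B1}
Applying B4's transfer function to that IN value gives OUT[B4] (row B4 above).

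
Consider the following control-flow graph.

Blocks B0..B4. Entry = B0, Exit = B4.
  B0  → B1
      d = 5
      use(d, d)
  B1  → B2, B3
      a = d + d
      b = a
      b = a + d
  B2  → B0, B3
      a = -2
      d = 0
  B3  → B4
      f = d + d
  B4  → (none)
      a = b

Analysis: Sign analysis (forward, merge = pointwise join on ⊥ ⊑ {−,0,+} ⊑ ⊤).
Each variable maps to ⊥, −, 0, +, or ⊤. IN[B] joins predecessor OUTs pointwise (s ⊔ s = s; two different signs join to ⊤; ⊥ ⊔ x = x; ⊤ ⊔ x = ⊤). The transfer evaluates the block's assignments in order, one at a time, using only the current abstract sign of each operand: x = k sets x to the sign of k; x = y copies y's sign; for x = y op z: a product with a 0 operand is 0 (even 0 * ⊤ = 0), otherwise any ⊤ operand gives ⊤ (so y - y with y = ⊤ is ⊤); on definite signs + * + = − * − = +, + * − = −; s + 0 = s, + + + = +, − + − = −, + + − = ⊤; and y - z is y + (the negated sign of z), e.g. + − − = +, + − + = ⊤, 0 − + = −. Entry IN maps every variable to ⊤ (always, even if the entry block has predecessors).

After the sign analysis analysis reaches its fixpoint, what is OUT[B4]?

Converged values:
  B0:  IN=(all ⊤)  OUT={d:+; rest ⊤}
  B1:  IN={d:+; rest ⊤}  OUT={a:+, b:+, d:+; rest ⊤}
  B2:  IN={a:+, b:+, d:+; rest ⊤}  OUT={a:-, b:+, d:0; rest ⊤}
  B3:  IN={b:+; rest ⊤}  OUT={b:+; rest ⊤}
  B4:  IN={b:+; rest ⊤}  OUT={a:+, b:+; rest ⊤}

Merge at B4: IN[B4] = OUT[B3] = {a: ⊤, b: +, c: ⊤, d: ⊤, e: ⊤, f: ⊤}
Applying B4's transfer function to that IN value gives OUT[B4] (row B4 above).

Answer: {a: +, b: +, c: ⊤, d: ⊤, e: ⊤, f: ⊤}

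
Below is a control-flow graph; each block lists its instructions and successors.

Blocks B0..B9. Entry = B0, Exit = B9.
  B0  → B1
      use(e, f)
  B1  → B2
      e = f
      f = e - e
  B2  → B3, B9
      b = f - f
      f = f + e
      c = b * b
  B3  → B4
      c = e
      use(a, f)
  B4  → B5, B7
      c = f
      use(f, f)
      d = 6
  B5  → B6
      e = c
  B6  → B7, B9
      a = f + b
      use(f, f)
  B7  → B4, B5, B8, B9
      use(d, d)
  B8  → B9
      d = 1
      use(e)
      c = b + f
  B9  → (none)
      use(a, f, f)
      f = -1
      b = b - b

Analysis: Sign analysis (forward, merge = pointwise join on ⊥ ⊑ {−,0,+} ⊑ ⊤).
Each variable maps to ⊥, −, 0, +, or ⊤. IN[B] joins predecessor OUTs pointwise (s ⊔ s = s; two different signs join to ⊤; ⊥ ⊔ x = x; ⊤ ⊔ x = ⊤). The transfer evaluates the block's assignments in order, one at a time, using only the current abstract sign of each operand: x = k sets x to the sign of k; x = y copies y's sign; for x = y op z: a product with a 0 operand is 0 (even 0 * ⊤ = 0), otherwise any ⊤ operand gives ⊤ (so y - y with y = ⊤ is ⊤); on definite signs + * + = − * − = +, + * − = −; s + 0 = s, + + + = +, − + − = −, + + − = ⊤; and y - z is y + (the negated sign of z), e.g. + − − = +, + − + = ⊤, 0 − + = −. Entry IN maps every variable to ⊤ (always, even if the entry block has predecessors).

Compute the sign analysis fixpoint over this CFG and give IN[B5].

Converged values:
  B0: | IN=(all ⊤) | OUT=(all ⊤)
  B1: | IN=(all ⊤) | OUT=(all ⊤)
  B2: | IN=(all ⊤) | OUT=(all ⊤)
  B3: | IN=(all ⊤) | OUT=(all ⊤)
  B4: | IN=(all ⊤) | OUT={d:+; rest ⊤}
  B5: | IN={d:+; rest ⊤} | OUT={d:+; rest ⊤}
  B6: | IN={d:+; rest ⊤} | OUT={d:+; rest ⊤}
  B7: | IN={d:+; rest ⊤} | OUT={d:+; rest ⊤}
  B8: | IN={d:+; rest ⊤} | OUT={d:+; rest ⊤}
  B9: | IN=(all ⊤) | OUT={f:-; rest ⊤}

Merge at B5: IN[B5] = OUT[B4] ⊔ OUT[B7] = {a: ⊤, b: ⊤, c: ⊤, d: +, e: ⊤, f: ⊤}

Answer: {a: ⊤, b: ⊤, c: ⊤, d: +, e: ⊤, f: ⊤}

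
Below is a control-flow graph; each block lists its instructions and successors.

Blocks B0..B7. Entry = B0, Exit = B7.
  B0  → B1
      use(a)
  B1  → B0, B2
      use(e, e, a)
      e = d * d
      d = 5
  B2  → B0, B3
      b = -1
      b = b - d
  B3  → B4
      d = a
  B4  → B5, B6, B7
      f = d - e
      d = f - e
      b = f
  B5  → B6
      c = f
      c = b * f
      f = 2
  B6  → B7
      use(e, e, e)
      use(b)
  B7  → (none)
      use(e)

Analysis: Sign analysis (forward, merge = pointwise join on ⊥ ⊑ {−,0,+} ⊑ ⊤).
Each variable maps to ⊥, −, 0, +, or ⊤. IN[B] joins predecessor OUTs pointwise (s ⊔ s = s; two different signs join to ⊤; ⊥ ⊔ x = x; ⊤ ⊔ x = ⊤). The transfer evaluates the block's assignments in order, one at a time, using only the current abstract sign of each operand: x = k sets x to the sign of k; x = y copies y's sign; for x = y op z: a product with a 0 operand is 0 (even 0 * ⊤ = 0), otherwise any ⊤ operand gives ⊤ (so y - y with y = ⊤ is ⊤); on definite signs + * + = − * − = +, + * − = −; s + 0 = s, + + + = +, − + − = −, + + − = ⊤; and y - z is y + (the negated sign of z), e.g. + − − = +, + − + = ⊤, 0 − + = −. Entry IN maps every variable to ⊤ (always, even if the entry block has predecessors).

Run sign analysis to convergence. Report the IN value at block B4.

Per-block solution:
  B0: | IN=(all ⊤) | OUT=(all ⊤)
  B1: | IN=(all ⊤) | OUT={d:+; rest ⊤}
  B2: | IN={d:+; rest ⊤} | OUT={b:-, d:+; rest ⊤}
  B3: | IN={b:-, d:+; rest ⊤} | OUT={b:-; rest ⊤}
  B4: | IN={b:-; rest ⊤} | OUT=(all ⊤)
  B5: | IN=(all ⊤) | OUT={f:+; rest ⊤}
  B6: | IN=(all ⊤) | OUT=(all ⊤)
  B7: | IN=(all ⊤) | OUT=(all ⊤)

Merge at B4: IN[B4] = OUT[B3] = {a: ⊤, b: -, c: ⊤, d: ⊤, e: ⊤, f: ⊤}

Answer: {a: ⊤, b: -, c: ⊤, d: ⊤, e: ⊤, f: ⊤}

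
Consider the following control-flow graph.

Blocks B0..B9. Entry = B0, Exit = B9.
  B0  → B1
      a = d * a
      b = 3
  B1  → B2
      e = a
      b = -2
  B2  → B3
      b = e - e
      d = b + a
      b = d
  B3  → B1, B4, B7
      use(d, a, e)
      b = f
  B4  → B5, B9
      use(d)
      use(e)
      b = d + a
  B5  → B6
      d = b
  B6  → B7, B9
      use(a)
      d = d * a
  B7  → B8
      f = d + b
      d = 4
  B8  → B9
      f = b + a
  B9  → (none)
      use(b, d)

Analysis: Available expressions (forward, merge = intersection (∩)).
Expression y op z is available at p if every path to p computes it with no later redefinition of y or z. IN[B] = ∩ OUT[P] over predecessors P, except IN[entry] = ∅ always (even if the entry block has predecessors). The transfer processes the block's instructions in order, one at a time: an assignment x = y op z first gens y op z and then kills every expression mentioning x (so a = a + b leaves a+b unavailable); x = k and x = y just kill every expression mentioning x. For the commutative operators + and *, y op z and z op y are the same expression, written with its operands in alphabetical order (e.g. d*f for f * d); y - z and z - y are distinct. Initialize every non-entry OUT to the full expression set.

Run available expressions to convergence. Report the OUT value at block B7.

Answer: {e-e}

Derivation:
Converged values:
  B0: | IN={} | OUT={}
  B1: | IN={} | OUT={}
  B2: | IN={} | OUT={e-e}
  B3: | IN={e-e} | OUT={e-e}
  B4: | IN={e-e} | OUT={a+d, e-e}
  B5: | IN={a+d, e-e} | OUT={e-e}
  B6: | IN={e-e} | OUT={e-e}
  B7: | IN={e-e} | OUT={e-e}
  B8: | IN={e-e} | OUT={a+b, e-e}
  B9: | IN={e-e} | OUT={e-e}

Merge at B7: IN[B7] = OUT[B3] ∩ OUT[B6] = {e-e}
Applying B7's transfer function to that IN value gives OUT[B7] (row B7 above).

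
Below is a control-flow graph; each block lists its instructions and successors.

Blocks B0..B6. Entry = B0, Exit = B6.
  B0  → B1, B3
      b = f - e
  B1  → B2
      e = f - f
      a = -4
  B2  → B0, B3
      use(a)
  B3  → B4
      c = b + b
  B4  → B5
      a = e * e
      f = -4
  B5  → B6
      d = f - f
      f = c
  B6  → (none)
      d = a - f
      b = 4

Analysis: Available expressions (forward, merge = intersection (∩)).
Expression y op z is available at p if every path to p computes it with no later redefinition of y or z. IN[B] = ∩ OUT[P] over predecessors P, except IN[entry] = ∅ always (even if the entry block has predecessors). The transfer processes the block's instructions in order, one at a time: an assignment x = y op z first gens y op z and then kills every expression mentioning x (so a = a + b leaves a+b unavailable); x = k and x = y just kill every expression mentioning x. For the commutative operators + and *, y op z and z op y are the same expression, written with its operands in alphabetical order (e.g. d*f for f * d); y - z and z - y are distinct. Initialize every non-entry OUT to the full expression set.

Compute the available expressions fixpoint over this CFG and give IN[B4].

Per-block solution:
  B0:   IN={}   OUT={f-e}
  B1:   IN={f-e}   OUT={f-f}
  B2:   IN={f-f}   OUT={f-f}
  B3:   IN={}   OUT={b+b}
  B4:   IN={b+b}   OUT={b+b, e*e}
  B5:   IN={b+b, e*e}   OUT={b+b, e*e}
  B6:   IN={b+b, e*e}   OUT={a-f, e*e}

Merge at B4: IN[B4] = OUT[B3] = {b+b}

Answer: {b+b}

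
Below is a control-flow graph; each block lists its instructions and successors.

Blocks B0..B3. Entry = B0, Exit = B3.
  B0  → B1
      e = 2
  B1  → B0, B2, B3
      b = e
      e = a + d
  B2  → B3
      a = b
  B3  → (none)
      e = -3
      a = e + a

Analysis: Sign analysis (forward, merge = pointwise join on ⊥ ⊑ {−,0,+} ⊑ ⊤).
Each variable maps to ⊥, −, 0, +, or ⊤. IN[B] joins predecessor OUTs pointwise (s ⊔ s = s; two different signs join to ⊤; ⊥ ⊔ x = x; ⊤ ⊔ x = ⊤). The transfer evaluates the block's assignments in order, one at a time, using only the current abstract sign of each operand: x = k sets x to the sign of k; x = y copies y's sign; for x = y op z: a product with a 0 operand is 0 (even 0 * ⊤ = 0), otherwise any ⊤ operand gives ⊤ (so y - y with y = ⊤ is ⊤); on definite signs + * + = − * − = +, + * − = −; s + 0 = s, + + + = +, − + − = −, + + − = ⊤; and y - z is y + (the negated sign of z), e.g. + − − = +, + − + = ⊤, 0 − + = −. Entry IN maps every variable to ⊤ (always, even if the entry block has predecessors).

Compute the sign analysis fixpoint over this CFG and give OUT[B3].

Answer: {a: ⊤, b: +, c: ⊤, d: ⊤, e: -, f: ⊤}

Trace:
Per-block solution:
  B0:   IN=(all ⊤)   OUT={e:+; rest ⊤}
  B1:   IN={e:+; rest ⊤}   OUT={b:+; rest ⊤}
  B2:   IN={b:+; rest ⊤}   OUT={a:+, b:+; rest ⊤}
  B3:   IN={b:+; rest ⊤}   OUT={b:+, e:-; rest ⊤}

Merge at B3: IN[B3] = OUT[B1] ⊔ OUT[B2] = {a: ⊤, b: +, c: ⊤, d: ⊤, e: ⊤, f: ⊤}
Applying B3's transfer function to that IN value gives OUT[B3] (row B3 above).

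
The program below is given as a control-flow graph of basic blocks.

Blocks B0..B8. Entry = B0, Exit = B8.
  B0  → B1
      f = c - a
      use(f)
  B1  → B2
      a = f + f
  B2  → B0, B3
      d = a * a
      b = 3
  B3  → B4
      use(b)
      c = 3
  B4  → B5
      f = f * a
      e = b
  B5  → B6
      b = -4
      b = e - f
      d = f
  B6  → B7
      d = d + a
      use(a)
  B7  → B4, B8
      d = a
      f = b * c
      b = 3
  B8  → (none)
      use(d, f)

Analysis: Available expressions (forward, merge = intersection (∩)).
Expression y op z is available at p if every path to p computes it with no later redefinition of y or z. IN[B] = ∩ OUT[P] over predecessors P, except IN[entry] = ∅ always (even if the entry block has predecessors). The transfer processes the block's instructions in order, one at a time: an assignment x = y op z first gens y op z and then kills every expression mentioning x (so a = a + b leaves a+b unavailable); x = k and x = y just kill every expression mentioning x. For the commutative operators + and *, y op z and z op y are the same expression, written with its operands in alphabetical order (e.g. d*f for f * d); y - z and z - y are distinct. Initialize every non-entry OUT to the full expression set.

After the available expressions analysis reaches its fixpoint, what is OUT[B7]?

Fixpoint table:
  B0:   IN={}   OUT={c-a}
  B1:   IN={c-a}   OUT={f+f}
  B2:   IN={f+f}   OUT={a*a, f+f}
  B3:   IN={a*a, f+f}   OUT={a*a, f+f}
  B4:   IN={a*a}   OUT={a*a}
  B5:   IN={a*a}   OUT={a*a, e-f}
  B6:   IN={a*a, e-f}   OUT={a*a, e-f}
  B7:   IN={a*a, e-f}   OUT={a*a}
  B8:   IN={a*a}   OUT={a*a}

Merge at B7: IN[B7] = OUT[B6] = {a*a, e-f}
Applying B7's transfer function to that IN value gives OUT[B7] (row B7 above).

Answer: {a*a}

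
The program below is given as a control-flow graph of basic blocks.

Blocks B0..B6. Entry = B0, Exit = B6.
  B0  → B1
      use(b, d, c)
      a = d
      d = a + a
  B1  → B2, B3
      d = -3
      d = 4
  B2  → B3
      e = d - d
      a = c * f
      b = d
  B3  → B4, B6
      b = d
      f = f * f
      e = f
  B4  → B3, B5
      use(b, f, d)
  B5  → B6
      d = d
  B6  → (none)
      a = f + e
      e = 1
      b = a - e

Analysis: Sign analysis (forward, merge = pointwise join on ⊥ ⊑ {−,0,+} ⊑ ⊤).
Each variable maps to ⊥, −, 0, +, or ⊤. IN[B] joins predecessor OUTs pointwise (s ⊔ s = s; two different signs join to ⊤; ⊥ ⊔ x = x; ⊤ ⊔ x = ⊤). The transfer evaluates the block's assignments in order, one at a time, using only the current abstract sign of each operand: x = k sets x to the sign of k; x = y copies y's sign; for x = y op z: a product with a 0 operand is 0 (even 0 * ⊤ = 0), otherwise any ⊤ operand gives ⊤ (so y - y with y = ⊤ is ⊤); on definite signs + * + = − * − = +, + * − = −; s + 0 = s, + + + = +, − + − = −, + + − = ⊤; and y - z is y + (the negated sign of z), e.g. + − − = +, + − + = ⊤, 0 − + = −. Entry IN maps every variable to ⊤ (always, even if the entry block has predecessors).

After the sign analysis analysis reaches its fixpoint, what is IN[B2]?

Answer: {a: ⊤, b: ⊤, c: ⊤, d: +, e: ⊤, f: ⊤}

Trace:
Converged values:
  B0: | IN=(all ⊤) | OUT=(all ⊤)
  B1: | IN=(all ⊤) | OUT={d:+; rest ⊤}
  B2: | IN={d:+; rest ⊤} | OUT={b:+, d:+; rest ⊤}
  B3: | IN={d:+; rest ⊤} | OUT={b:+, d:+; rest ⊤}
  B4: | IN={b:+, d:+; rest ⊤} | OUT={b:+, d:+; rest ⊤}
  B5: | IN={b:+, d:+; rest ⊤} | OUT={b:+, d:+; rest ⊤}
  B6: | IN={b:+, d:+; rest ⊤} | OUT={d:+, e:+; rest ⊤}

Merge at B2: IN[B2] = OUT[B1] = {a: ⊤, b: ⊤, c: ⊤, d: +, e: ⊤, f: ⊤}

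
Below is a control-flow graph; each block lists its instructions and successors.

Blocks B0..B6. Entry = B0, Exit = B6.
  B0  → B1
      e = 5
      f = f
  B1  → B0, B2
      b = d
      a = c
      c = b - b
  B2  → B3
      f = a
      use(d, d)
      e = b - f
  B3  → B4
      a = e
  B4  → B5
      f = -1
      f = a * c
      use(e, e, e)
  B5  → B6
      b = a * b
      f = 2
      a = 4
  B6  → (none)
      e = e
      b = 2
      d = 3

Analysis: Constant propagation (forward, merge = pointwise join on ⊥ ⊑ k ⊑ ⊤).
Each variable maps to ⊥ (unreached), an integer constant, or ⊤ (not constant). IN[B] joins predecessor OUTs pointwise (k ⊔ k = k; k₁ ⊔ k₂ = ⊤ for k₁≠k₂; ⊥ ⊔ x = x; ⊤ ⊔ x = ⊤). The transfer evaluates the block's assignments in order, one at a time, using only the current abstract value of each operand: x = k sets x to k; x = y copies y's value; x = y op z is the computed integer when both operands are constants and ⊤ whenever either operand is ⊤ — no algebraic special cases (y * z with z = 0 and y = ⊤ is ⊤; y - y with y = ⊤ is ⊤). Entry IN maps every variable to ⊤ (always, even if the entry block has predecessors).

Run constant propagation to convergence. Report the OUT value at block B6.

Fixpoint table:
  B0:  IN=(all ⊤)  OUT={e:5; rest ⊤}
  B1:  IN={e:5; rest ⊤}  OUT={e:5; rest ⊤}
  B2:  IN={e:5; rest ⊤}  OUT=(all ⊤)
  B3:  IN=(all ⊤)  OUT=(all ⊤)
  B4:  IN=(all ⊤)  OUT=(all ⊤)
  B5:  IN=(all ⊤)  OUT={a:4, f:2; rest ⊤}
  B6:  IN={a:4, f:2; rest ⊤}  OUT={a:4, b:2, d:3, f:2; rest ⊤}

Merge at B6: IN[B6] = OUT[B5] = {a: 4, b: ⊤, c: ⊤, d: ⊤, e: ⊤, f: 2}
Applying B6's transfer function to that IN value gives OUT[B6] (row B6 above).

Answer: {a: 4, b: 2, c: ⊤, d: 3, e: ⊤, f: 2}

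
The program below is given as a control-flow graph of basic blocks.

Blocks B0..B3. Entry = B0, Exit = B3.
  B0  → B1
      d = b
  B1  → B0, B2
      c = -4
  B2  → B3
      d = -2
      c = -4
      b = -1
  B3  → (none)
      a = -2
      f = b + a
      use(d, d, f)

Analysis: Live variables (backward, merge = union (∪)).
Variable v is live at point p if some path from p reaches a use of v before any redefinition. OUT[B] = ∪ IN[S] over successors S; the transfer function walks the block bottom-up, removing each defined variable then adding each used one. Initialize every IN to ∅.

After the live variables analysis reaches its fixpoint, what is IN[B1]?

Fixpoint table:
  B0: | IN={b} | OUT={b}
  B1: | IN={b} | OUT={b}
  B2: | IN={} | OUT={b, d}
  B3: | IN={b, d} | OUT={}

Merge at B1: OUT[B1] = IN[B0] ⊔ IN[B2] = {b}
Applying B1's transfer function to that OUT value gives IN[B1] (row B1 above).

Answer: {b}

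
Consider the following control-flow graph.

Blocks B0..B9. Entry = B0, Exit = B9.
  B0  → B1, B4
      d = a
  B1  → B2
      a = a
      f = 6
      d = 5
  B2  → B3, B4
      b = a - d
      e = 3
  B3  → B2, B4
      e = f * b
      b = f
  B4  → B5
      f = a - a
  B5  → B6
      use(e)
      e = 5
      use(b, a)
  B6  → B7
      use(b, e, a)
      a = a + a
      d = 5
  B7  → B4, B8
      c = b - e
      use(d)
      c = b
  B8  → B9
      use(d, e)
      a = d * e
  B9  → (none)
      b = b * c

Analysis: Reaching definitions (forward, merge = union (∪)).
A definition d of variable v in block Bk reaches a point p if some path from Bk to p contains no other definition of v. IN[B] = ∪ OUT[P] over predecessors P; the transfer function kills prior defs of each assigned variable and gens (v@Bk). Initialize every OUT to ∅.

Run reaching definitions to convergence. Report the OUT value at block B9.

Per-block solution:
  B0: | IN={} | OUT={d@B0}
  B1: | IN={d@B0} | OUT={a@B1, d@B1, f@B1}
  B2: | IN={a@B1, b@B3, d@B1, e@B3, f@B1} | OUT={a@B1, b@B2, d@B1, e@B2, f@B1}
  B3: | IN={a@B1, b@B2, d@B1, e@B2, f@B1} | OUT={a@B1, b@B3, d@B1, e@B3, f@B1}
  B4: | IN={a@B1, a@B6, b@B2, b@B3, c@B7, d@B0, d@B1, d@B6, e@B2, e@B3, e@B5, f@B1, f@B4} | OUT={a@B1, a@B6, b@B2, b@B3, c@B7, d@B0, d@B1, d@B6, e@B2, e@B3, e@B5, f@B4}
  B5: | IN={a@B1, a@B6, b@B2, b@B3, c@B7, d@B0, d@B1, d@B6, e@B2, e@B3, e@B5, f@B4} | OUT={a@B1, a@B6, b@B2, b@B3, c@B7, d@B0, d@B1, d@B6, e@B5, f@B4}
  B6: | IN={a@B1, a@B6, b@B2, b@B3, c@B7, d@B0, d@B1, d@B6, e@B5, f@B4} | OUT={a@B6, b@B2, b@B3, c@B7, d@B6, e@B5, f@B4}
  B7: | IN={a@B6, b@B2, b@B3, c@B7, d@B6, e@B5, f@B4} | OUT={a@B6, b@B2, b@B3, c@B7, d@B6, e@B5, f@B4}
  B8: | IN={a@B6, b@B2, b@B3, c@B7, d@B6, e@B5, f@B4} | OUT={a@B8, b@B2, b@B3, c@B7, d@B6, e@B5, f@B4}
  B9: | IN={a@B8, b@B2, b@B3, c@B7, d@B6, e@B5, f@B4} | OUT={a@B8, b@B9, c@B7, d@B6, e@B5, f@B4}

Merge at B9: IN[B9] = OUT[B8] = {a@B8, b@B2, b@B3, c@B7, d@B6, e@B5, f@B4}
Applying B9's transfer function to that IN value gives OUT[B9] (row B9 above).

Answer: {a@B8, b@B9, c@B7, d@B6, e@B5, f@B4}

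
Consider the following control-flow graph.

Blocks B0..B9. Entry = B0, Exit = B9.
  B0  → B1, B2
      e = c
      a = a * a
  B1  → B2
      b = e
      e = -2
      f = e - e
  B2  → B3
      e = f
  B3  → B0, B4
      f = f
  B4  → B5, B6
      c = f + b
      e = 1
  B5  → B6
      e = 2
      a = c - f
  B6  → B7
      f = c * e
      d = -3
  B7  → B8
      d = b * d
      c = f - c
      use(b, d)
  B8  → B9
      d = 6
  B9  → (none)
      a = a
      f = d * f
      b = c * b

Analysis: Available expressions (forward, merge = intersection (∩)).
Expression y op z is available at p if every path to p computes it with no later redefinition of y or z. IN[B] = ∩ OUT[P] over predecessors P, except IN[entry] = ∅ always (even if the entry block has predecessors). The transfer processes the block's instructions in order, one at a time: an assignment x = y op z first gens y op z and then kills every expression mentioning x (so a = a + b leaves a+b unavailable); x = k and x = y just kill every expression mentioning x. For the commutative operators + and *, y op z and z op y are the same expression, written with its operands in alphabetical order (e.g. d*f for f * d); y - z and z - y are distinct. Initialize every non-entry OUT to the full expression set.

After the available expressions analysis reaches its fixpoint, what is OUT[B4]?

Answer: {b+f}

Derivation:
Converged values:
  B0:   IN={}   OUT={}
  B1:   IN={}   OUT={e-e}
  B2:   IN={}   OUT={}
  B3:   IN={}   OUT={}
  B4:   IN={}   OUT={b+f}
  B5:   IN={b+f}   OUT={b+f, c-f}
  B6:   IN={b+f}   OUT={c*e}
  B7:   IN={c*e}   OUT={}
  B8:   IN={}   OUT={}
  B9:   IN={}   OUT={}

Merge at B4: IN[B4] = OUT[B3] = {}
Applying B4's transfer function to that IN value gives OUT[B4] (row B4 above).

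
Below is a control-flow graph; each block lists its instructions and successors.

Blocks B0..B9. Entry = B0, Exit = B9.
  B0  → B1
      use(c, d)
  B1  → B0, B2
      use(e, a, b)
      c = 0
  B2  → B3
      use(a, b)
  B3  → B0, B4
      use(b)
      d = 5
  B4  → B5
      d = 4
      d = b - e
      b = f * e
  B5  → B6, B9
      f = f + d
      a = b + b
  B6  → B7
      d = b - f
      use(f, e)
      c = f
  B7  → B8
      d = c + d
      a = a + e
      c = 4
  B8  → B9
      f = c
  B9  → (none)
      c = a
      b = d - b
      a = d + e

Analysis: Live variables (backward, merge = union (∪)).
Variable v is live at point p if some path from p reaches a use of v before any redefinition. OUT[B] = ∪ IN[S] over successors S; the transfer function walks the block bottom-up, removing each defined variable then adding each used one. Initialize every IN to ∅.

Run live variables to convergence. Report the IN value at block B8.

Fixpoint table:
  B0:   IN={a, b, c, d, e, f}   OUT={a, b, d, e, f}
  B1:   IN={a, b, d, e, f}   OUT={a, b, c, d, e, f}
  B2:   IN={a, b, c, e, f}   OUT={a, b, c, e, f}
  B3:   IN={a, b, c, e, f}   OUT={a, b, c, d, e, f}
  B4:   IN={b, e, f}   OUT={b, d, e, f}
  B5:   IN={b, d, e, f}   OUT={a, b, d, e, f}
  B6:   IN={a, b, e, f}   OUT={a, b, c, d, e}
  B7:   IN={a, b, c, d, e}   OUT={a, b, c, d, e}
  B8:   IN={a, b, c, d, e}   OUT={a, b, d, e}
  B9:   IN={a, b, d, e}   OUT={}

Merge at B8: OUT[B8] = IN[B9] = {a, b, d, e}
Applying B8's transfer function to that OUT value gives IN[B8] (row B8 above).

Answer: {a, b, c, d, e}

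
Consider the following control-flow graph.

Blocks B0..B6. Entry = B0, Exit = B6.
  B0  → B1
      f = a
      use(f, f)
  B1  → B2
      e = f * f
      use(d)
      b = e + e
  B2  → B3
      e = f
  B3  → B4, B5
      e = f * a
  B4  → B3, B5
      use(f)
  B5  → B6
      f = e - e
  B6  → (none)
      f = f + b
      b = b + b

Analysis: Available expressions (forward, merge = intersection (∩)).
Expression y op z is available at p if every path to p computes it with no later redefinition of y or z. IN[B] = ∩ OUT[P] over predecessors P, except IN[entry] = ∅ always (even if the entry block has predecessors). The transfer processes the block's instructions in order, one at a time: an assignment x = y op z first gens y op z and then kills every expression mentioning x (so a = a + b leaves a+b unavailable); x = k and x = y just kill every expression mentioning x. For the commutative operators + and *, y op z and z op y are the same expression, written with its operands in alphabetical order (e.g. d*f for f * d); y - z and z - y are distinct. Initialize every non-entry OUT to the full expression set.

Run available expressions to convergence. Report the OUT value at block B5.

Per-block solution:
  B0:  IN={}  OUT={}
  B1:  IN={}  OUT={e+e, f*f}
  B2:  IN={e+e, f*f}  OUT={f*f}
  B3:  IN={f*f}  OUT={a*f, f*f}
  B4:  IN={a*f, f*f}  OUT={a*f, f*f}
  B5:  IN={a*f, f*f}  OUT={e-e}
  B6:  IN={e-e}  OUT={e-e}

Merge at B5: IN[B5] = OUT[B3] ∩ OUT[B4] = {a*f, f*f}
Applying B5's transfer function to that IN value gives OUT[B5] (row B5 above).

Answer: {e-e}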